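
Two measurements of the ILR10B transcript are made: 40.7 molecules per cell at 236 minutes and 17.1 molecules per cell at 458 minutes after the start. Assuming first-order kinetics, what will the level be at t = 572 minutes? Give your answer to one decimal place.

Over Δt = 458 − 236 = 222 minutes, the level fell by a factor of 40.7/17.1 ≈ 2.3801.
n = log₂(2.3801) ≈ 1.251 half-lives, so t½ = 222/1.251 ≈ 177.45 minutes.
From t = 458 to t = 572: 17.1 × (1/2)^((572−458)/177.45) ≈ 10.955 molecules per cell.

11.0 molecules per cell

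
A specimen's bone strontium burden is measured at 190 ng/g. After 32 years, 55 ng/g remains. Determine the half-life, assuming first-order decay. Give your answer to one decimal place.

A/A₀ = 55/190 ≈ 0.28947.
n = log₂(3.4545) ≈ 1.7885 half-lives elapsed in 32 years.
t½ = 32/1.7885 ≈ 17.892 years.

17.9 years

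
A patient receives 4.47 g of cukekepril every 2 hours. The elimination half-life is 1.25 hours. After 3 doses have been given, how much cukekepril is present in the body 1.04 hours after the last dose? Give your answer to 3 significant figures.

3.61 g

The 3 doses were given 5.04, 3.04, 1.04 hours ago.
Total = 4.47·(1/2)^(5.04/1.25) + 4.47·(1/2)^(3.04/1.25) + 4.47·(1/2)^(1.04/1.25)
      = 0.27325 + 0.82833 + 2.511 ≈ 3.6126 g.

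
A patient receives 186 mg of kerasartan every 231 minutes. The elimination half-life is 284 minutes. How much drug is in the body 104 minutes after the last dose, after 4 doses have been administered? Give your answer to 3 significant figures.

300 mg

The 4 doses were given 797, 566, 335, 104 minutes ago.
Total = 186·(1/2)^(797/284) + 186·(1/2)^(566/284) + 186·(1/2)^(335/284) + 186·(1/2)^(104/284)
      = 26.59 + 46.728 + 82.115 + 144.3 ≈ 299.74 mg.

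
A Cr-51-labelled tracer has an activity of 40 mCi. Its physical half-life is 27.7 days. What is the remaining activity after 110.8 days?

Elapsed time is 4 half-lives (110.8/27.7).
Each half-life halves the amount: 40 × (1/2)^4 = 40/16 = 2.5 mCi.

2.5 mCi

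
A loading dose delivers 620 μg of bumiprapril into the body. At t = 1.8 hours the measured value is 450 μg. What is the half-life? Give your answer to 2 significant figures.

3.9 hours

A/A₀ = 450/620 ≈ 0.72581.
n = log₂(1.3778) ≈ 0.46234 half-lives elapsed in 1.8 hours.
t½ = 1.8/0.46234 ≈ 3.8932 hours.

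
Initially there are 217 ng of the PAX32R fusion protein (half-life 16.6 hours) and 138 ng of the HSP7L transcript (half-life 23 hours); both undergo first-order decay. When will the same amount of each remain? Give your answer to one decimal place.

Set 217·(1/2)^(t/16.6) = 138·(1/2)^(t/23).
Taking log₂: log₂(217/138) = t·(1/16.6 − 1/23).
log₂(1.5725) = 0.65303; 1/16.6 − 1/23 = 0.016763.
t = 0.65303 / 0.016763 ≈ 38.957 hours.

39.0 hours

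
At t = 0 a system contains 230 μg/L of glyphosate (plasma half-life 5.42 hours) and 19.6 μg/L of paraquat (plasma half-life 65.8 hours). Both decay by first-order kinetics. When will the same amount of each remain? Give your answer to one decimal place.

21.0 hours

Set 230·(1/2)^(t/5.42) = 19.6·(1/2)^(t/65.8).
Taking log₂: log₂(230/19.6) = t·(1/5.42 − 1/65.8).
log₂(11.735) = 3.5527; 1/5.42 − 1/65.8 = 0.1693.
t = 3.5527 / 0.1693 ≈ 20.984 hours.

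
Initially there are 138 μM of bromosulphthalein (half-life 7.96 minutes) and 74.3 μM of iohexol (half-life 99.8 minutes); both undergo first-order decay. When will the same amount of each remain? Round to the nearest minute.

8 minutes

Set 138·(1/2)^(t/7.96) = 74.3·(1/2)^(t/99.8).
Taking log₂: log₂(138/74.3) = t·(1/7.96 − 1/99.8).
log₂(1.8573) = 0.89323; 1/7.96 − 1/99.8 = 0.11561.
t = 0.89323 / 0.11561 ≈ 7.7264 minutes.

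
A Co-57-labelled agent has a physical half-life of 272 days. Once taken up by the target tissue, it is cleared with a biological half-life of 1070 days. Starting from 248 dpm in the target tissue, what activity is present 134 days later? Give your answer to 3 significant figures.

162 dpm

1/t_eff = 1/t_phys + 1/t_biol = 1/272 + 1/1070 = 0.0046111 per day.
t_eff = 272 × 1070 / (272 + 1070) ≈ 216.87 days.
Remaining = 248 × (1/2)^(134/216.87) = 248 × (1/2)^0.61788 ≈ 161.6 dpm.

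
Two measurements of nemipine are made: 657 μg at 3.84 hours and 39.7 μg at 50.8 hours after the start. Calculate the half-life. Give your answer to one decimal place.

Over Δt = 50.8 − 3.84 = 46.96 hours, the level fell by a factor of 657/39.7 ≈ 16.549.
n = log₂(16.549) ≈ 4.0487 half-lives, so t½ = 46.96/4.0487 ≈ 11.599 hours.

11.6 hours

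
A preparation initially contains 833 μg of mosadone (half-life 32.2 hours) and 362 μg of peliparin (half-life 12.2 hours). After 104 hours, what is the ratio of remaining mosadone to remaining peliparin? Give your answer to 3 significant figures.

90.3

mosadone: 833 × (1/2)^(104/32.2) = 833 × (1/2)^3.2298 ≈ 88.792 μg.
peliparin: 362 × (1/2)^(104/12.2) = 362 × (1/2)^8.5246 ≈ 0.98299 μg.
Ratio ≈ 88.792 / 0.98299 ≈ 90.328.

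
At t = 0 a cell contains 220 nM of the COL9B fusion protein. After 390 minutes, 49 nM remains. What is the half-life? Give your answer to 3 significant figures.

180 minutes

A/A₀ = 49/220 ≈ 0.22273.
n = log₂(4.4898) ≈ 2.1666 half-lives elapsed in 390 minutes.
t½ = 390/2.1666 ≈ 180 minutes.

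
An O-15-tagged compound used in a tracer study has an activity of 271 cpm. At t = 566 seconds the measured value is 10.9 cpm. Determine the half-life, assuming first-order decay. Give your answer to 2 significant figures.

A/A₀ = 10.9/271 ≈ 0.040221.
n = log₂(24.862) ≈ 4.6359 half-lives elapsed in 566 seconds.
t½ = 566/4.6359 ≈ 122.09 seconds.

120 seconds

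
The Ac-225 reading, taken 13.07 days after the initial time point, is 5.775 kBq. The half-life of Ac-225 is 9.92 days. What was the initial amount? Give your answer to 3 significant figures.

14.4 kBq

Number of half-lives elapsed: n = 13.07/9.92 ≈ 1.3175.
A₀ = A × 2^n = 5.775 × 2^1.3175 = 5.775 × 2.4924 ≈ 14.394 kBq.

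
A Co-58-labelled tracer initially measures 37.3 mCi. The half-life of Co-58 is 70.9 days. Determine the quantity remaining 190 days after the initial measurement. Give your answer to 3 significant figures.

5.82 mCi

Number of half-lives: n = 190/70.9 ≈ 2.6798.
Remaining = 37.3 × (1/2)^2.6798 = 37.3 × 0.15606 ≈ 5.821 mCi.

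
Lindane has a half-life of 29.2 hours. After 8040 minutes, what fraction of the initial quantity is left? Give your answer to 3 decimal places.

8040 minutes = 134 hours.
n = 134/29.2 ≈ 4.589 half-lives.
Fraction remaining = (1/2)^4.589 ≈ 0.041549.

0.042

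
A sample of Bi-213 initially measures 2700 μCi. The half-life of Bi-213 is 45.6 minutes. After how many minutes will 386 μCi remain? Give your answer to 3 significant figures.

Fraction remaining = 386/2700 ≈ 0.14296.
n = log₂(2700/386) = ln(6.9948)/ln 2 ≈ 2.8063 half-lives.
t = n × t½ = 2.8063 × 45.6 ≈ 127.97 minutes.

128 minutes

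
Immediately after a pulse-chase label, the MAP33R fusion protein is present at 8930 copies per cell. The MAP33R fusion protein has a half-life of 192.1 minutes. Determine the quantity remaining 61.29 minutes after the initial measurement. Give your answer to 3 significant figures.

Number of half-lives: n = 61.29/192.1 ≈ 0.31905.
Remaining = 8930 × (1/2)^0.31905 = 8930 × 0.8016 ≈ 7158.3 copies per cell.

7160 copies per cell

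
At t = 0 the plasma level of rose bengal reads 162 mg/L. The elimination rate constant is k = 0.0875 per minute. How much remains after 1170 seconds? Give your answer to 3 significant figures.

29.4 mg/L

t½ = ln 2 / k = 0.69315 / 0.0875 ≈ 7.9217 minutes.
Convert the elapsed time: 1170 seconds = 19.5 minutes.
Number of half-lives: n = 19.5/7.9217 ≈ 2.4616.
Remaining = 162 × (1/2)^2.4616 = 162 × 0.18155 ≈ 29.41 mg/L.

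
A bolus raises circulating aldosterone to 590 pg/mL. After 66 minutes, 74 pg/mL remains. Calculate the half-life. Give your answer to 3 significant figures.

A/A₀ = 74/590 ≈ 0.12542.
n = log₂(7.973) ≈ 2.9951 half-lives elapsed in 66 minutes.
t½ = 66/2.9951 ≈ 22.036 minutes.

22.0 minutes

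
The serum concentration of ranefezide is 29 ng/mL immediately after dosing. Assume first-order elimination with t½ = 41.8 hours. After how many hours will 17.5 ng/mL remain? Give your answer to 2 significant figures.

30 hours

Fraction remaining = 17.5/29 ≈ 0.60345.
n = log₂(29/17.5) = ln(1.6571)/ln 2 ≈ 0.7287 half-lives.
t = n × t½ = 0.7287 × 41.8 ≈ 30.46 hours.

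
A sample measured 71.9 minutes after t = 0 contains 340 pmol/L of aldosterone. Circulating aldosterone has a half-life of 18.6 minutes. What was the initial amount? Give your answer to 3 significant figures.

4960 pmol/L

Number of half-lives elapsed: n = 71.9/18.6 ≈ 3.8656.
A₀ = A × 2^n = 340 × 2^3.8656 = 340 × 14.577 ≈ 4956.1 pmol/L.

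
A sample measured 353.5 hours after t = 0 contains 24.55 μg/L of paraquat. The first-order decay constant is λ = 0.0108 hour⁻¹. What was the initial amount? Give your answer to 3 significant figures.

t½ = ln 2 / λ = 0.69315 / 0.0108 ≈ 64.18 hours.
Number of half-lives elapsed: n = 353.5/64.18 ≈ 5.5079.
A₀ = A × 2^n = 24.55 × 2^5.5079 = 24.55 × 45.504 ≈ 1117.1 μg/L.

1120 μg/L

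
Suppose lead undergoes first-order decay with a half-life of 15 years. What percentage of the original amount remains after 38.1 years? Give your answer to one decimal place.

n = 38.1/15 ≈ 2.54 half-lives.
Fraction remaining = (1/2)^2.54 ≈ 0.17194, i.e. 17.194%.

17.2%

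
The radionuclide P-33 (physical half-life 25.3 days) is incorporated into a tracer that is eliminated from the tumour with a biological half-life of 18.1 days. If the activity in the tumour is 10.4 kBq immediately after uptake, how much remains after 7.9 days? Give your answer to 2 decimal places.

1/t_eff = 1/t_phys + 1/t_biol = 1/25.3 + 1/18.1 = 0.094774 per day.
t_eff = 25.3 × 18.1 / (25.3 + 18.1) ≈ 10.551 days.
Remaining = 10.4 × (1/2)^(7.9/10.551) = 10.4 × (1/2)^0.74872 ≈ 6.1894 kBq.

6.19 kBq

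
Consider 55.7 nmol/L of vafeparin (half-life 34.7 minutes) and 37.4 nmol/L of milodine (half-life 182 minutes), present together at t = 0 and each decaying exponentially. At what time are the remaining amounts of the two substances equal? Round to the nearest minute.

Set 55.7·(1/2)^(t/34.7) = 37.4·(1/2)^(t/182).
Taking log₂: log₂(55.7/37.4) = t·(1/34.7 − 1/182).
log₂(1.4893) = 0.57464; 1/34.7 − 1/182 = 0.023324.
t = 0.57464 / 0.023324 ≈ 24.637 minutes.

25 minutes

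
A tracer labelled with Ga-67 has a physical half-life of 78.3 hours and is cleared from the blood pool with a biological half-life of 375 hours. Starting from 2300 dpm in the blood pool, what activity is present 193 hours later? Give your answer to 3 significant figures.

1/t_eff = 1/t_phys + 1/t_biol = 1/78.3 + 1/375 = 0.015438 per hour.
t_eff = 78.3 × 375 / (78.3 + 375) ≈ 64.775 hours.
Remaining = 2300 × (1/2)^(193/64.775) = 2300 × (1/2)^2.9795 ≈ 291.61 dpm.

292 dpm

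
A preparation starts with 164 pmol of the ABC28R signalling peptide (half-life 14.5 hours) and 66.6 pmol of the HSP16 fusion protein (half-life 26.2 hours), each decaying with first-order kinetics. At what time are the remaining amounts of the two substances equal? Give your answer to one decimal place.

Set 164·(1/2)^(t/14.5) = 66.6·(1/2)^(t/26.2).
Taking log₂: log₂(164/66.6) = t·(1/14.5 − 1/26.2).
log₂(2.4625) = 1.3001; 1/14.5 − 1/26.2 = 0.030798.
t = 1.3001 / 0.030798 ≈ 42.214 hours.

42.2 hours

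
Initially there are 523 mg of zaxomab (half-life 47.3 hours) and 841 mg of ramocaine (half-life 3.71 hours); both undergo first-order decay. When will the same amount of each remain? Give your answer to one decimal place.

Set 523·(1/2)^(t/47.3) = 841·(1/2)^(t/3.71).
Taking log₂: log₂(523/841) = t·(1/47.3 − 1/3.71).
log₂(0.62188) = -0.68529; 1/47.3 − 1/3.71 = -0.2484.
t = -0.68529 / -0.2484 ≈ 2.7588 hours.

2.8 hours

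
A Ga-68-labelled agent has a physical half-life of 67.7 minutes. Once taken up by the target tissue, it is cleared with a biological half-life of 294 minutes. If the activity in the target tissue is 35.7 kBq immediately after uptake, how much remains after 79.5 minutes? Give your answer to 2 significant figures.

13 kBq

1/t_eff = 1/t_phys + 1/t_biol = 1/67.7 + 1/294 = 0.018172 per minute.
t_eff = 67.7 × 294 / (67.7 + 294) ≈ 55.028 minutes.
Remaining = 35.7 × (1/2)^(79.5/55.028) = 35.7 × (1/2)^1.4447 ≈ 13.115 kBq.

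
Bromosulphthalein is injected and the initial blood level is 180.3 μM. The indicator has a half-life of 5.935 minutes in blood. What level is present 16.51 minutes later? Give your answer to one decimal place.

Number of half-lives: n = 16.51/5.935 ≈ 2.7818.
Remaining = 180.3 × (1/2)^2.7818 = 180.3 × 0.14541 ≈ 26.217 μM.

26.2 μM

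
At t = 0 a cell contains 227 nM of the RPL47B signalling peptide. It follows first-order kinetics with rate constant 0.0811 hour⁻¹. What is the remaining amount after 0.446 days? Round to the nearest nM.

t½ = ln 2 / k = 0.69315 / 0.0811 ≈ 8.5468 hours.
Convert the elapsed time: 0.446 days = 10.704 hours.
Number of half-lives: n = 10.704/8.5468 ≈ 1.2524.
Remaining = 227 × (1/2)^1.2524 = 227 × 0.41975 ≈ 95.283 nM.

95 nM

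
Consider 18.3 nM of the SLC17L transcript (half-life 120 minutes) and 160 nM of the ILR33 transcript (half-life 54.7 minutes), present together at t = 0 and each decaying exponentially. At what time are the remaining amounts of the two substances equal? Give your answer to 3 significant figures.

314 minutes

Set 18.3·(1/2)^(t/120) = 160·(1/2)^(t/54.7).
Taking log₂: log₂(18.3/160) = t·(1/120 − 1/54.7).
log₂(0.11438) = -3.1282; 1/120 − 1/54.7 = -0.0099482.
t = -3.1282 / -0.0099482 ≈ 314.44 minutes.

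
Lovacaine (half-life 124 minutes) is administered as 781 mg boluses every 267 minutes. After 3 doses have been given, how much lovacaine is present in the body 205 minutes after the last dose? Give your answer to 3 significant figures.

317 mg

The 3 doses were given 739, 472, 205 minutes ago.
Total = 781·(1/2)^(739/124) + 781·(1/2)^(472/124) + 781·(1/2)^(205/124)
      = 12.549 + 55.821 + 248.3 ≈ 316.67 mg.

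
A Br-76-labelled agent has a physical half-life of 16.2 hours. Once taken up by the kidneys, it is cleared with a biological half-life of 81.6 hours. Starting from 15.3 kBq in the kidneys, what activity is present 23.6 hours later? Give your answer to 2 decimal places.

1/t_eff = 1/t_phys + 1/t_biol = 1/16.2 + 1/81.6 = 0.073983 per hour.
t_eff = 16.2 × 81.6 / (16.2 + 81.6) ≈ 13.517 hours.
Remaining = 15.3 × (1/2)^(23.6/13.517) = 15.3 × (1/2)^1.746 ≈ 4.5613 kBq.

4.56 kBq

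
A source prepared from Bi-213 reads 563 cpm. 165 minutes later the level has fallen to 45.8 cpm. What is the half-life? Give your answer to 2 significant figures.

A/A₀ = 45.8/563 ≈ 0.08135.
n = log₂(12.293) ≈ 3.6197 half-lives elapsed in 165 minutes.
t½ = 165/3.6197 ≈ 45.584 minutes.

46 minutes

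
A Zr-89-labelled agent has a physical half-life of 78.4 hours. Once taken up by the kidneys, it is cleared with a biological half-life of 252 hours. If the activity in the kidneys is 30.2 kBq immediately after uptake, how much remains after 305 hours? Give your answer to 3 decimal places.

1/t_eff = 1/t_phys + 1/t_biol = 1/78.4 + 1/252 = 0.016723 per hour.
t_eff = 78.4 × 252 / (78.4 + 252) ≈ 59.797 hours.
Remaining = 30.2 × (1/2)^(305/59.797) = 30.2 × (1/2)^5.1006 ≈ 0.88017 kBq.

0.880 kBq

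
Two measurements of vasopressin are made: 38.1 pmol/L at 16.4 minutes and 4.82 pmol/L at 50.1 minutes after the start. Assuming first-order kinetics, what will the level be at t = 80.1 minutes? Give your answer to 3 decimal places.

0.765 pmol/L

Over Δt = 50.1 − 16.4 = 33.7 minutes, the level fell by a factor of 38.1/4.82 ≈ 7.9046.
n = log₂(7.9046) ≈ 2.9827 half-lives, so t½ = 33.7/2.9827 ≈ 11.299 minutes.
From t = 50.1 to t = 80.1: 4.82 × (1/2)^((80.1−50.1)/11.299) ≈ 0.76515 pmol/L.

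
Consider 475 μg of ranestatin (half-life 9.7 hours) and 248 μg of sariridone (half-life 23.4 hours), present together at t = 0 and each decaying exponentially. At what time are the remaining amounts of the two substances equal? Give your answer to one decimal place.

15.5 hours

Set 475·(1/2)^(t/9.7) = 248·(1/2)^(t/23.4).
Taking log₂: log₂(475/248) = t·(1/9.7 − 1/23.4).
log₂(1.9153) = 0.93759; 1/9.7 − 1/23.4 = 0.060358.
t = 0.93759 / 0.060358 ≈ 15.534 hours.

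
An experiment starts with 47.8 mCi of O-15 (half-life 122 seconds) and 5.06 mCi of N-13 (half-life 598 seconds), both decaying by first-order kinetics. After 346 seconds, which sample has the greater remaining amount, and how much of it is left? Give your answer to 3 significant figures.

O-15, 6.69 mCi

O-15: 47.8 × (1/2)^2.8361 ≈ 6.694 mCi.
N-13: 5.06 × (1/2)^0.5786 ≈ 3.3883 mCi.
O-15 has more remaining, at ≈ 6.694 mCi.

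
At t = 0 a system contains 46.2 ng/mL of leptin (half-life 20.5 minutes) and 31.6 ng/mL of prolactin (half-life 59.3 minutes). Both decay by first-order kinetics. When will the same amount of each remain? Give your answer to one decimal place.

17.2 minutes

Set 46.2·(1/2)^(t/20.5) = 31.6·(1/2)^(t/59.3).
Taking log₂: log₂(46.2/31.6) = t·(1/20.5 − 1/59.3).
log₂(1.462) = 0.54797; 1/20.5 − 1/59.3 = 0.031917.
t = 0.54797 / 0.031917 ≈ 17.168 minutes.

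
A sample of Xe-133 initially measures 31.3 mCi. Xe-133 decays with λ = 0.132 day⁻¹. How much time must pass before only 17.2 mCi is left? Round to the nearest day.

t½ = ln 2 / λ = 0.69315 / 0.132 ≈ 5.2511 days.
Fraction remaining = 17.2/31.3 ≈ 0.54952.
n = log₂(31.3/17.2) = ln(1.8198)/ln 2 ≈ 0.86375 half-lives.
t = n × t½ = 0.86375 × 5.2511 ≈ 4.5357 days.

5 days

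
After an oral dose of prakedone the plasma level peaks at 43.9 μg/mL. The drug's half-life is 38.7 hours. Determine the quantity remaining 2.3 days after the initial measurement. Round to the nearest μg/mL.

Convert the elapsed time: 2.3 days = 55.2 hours.
Number of half-lives: n = 55.2/38.7 ≈ 1.4264.
Remaining = 43.9 × (1/2)^1.4264 = 43.9 × 0.37207 ≈ 16.334 μg/mL.

16 μg/mL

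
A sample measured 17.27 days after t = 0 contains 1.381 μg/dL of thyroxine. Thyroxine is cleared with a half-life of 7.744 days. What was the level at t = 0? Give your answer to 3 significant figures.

Number of half-lives elapsed: n = 17.27/7.744 ≈ 2.2301.
A₀ = A × 2^n = 1.381 × 2^2.2301 = 1.381 × 4.6917 ≈ 6.4793 μg/dL.

6.48 μg/dL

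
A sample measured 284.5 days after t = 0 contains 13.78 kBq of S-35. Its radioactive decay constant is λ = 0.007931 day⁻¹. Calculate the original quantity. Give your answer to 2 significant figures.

t½ = ln 2 / λ = 0.69315 / 0.007931 ≈ 87.397 days.
Number of half-lives elapsed: n = 284.5/87.397 ≈ 3.2553.
A₀ = A × 2^n = 13.78 × 2^3.2553 = 13.78 × 9.5484 ≈ 131.58 kBq.

130 kBq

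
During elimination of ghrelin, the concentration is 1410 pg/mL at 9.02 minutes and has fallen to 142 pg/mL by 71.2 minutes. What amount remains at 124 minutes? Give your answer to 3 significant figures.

20.2 pg/mL

Over Δt = 71.2 − 9.02 = 62.18 minutes, the level fell by a factor of 1410/142 ≈ 9.9296.
n = log₂(9.9296) ≈ 3.3117 half-lives, so t½ = 62.18/3.3117 ≈ 18.776 minutes.
From t = 71.2 to t = 124: 142 × (1/2)^((124−71.2)/18.776) ≈ 20.218 pg/mL.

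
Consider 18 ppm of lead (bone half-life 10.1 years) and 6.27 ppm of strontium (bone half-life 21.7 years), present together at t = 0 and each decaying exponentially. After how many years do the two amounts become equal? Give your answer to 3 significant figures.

Set 18·(1/2)^(t/10.1) = 6.27·(1/2)^(t/21.7).
Taking log₂: log₂(18/6.27) = t·(1/10.1 − 1/21.7).
log₂(2.8708) = 1.5215; 1/10.1 − 1/21.7 = 0.052927.
t = 1.5215 / 0.052927 ≈ 28.746 years.

28.7 years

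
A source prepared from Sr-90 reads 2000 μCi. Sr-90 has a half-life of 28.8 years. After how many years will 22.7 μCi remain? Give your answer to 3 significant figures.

Fraction remaining = 22.7/2000 ≈ 0.01135.
n = log₂(2000/22.7) = ln(88.106)/ln 2 ≈ 6.4612 half-lives.
t = n × t½ = 6.4612 × 28.8 ≈ 186.08 years.

186 years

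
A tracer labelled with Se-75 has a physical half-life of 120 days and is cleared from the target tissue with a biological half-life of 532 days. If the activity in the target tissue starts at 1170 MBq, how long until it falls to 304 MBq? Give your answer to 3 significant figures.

1/t_eff = 1/t_phys + 1/t_biol = 1/120 + 1/532 = 0.010213 per day.
t_eff = 120 × 532 / (120 + 532) ≈ 97.914 days.
n = log₂(1170/304) ≈ 1.9444; t = 1.9444 × 97.914 ≈ 190.38 days.

190 days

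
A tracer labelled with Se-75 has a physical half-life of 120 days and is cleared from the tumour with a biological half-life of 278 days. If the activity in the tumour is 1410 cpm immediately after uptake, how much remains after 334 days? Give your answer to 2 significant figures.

89 cpm

1/t_eff = 1/t_phys + 1/t_biol = 1/120 + 1/278 = 0.01193 per day.
t_eff = 120 × 278 / (120 + 278) ≈ 83.819 days.
Remaining = 1410 × (1/2)^(334/83.819) = 1410 × (1/2)^3.9848 ≈ 89.06 cpm.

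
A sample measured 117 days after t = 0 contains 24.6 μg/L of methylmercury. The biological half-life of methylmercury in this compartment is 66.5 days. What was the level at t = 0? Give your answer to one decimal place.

Number of half-lives elapsed: n = 117/66.5 ≈ 1.7594.
A₀ = A × 2^n = 24.6 × 2^1.7594 = 24.6 × 3.3856 ≈ 83.285 μg/L.

83.3 μg/L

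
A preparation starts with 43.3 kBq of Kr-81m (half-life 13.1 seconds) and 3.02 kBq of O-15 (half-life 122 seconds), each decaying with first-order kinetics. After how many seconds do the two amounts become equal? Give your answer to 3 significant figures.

56.4 seconds

Set 43.3·(1/2)^(t/13.1) = 3.02·(1/2)^(t/122).
Taking log₂: log₂(43.3/3.02) = t·(1/13.1 − 1/122).
log₂(14.338) = 3.8417; 1/13.1 − 1/122 = 0.068139.
t = 3.8417 / 0.068139 ≈ 56.381 seconds.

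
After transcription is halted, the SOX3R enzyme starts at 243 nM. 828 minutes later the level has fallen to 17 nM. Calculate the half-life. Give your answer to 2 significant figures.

220 minutes

A/A₀ = 17/243 ≈ 0.069959.
n = log₂(14.294) ≈ 3.8373 half-lives elapsed in 828 minutes.
t½ = 828/3.8373 ≈ 215.77 minutes.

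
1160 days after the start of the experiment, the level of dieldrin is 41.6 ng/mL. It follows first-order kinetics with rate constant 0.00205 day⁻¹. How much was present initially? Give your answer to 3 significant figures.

t½ = ln 2 / k = 0.69315 / 0.00205 ≈ 338.12 days.
Number of half-lives elapsed: n = 1160/338.12 ≈ 3.4307.
A₀ = A × 2^n = 41.6 × 2^3.4307 = 41.6 × 10.783 ≈ 448.59 ng/mL.

449 ng/mL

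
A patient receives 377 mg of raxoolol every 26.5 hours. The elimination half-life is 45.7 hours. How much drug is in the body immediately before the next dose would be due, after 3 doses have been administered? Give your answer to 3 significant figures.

The 3 doses were given 79.5, 53, 26.5 hours ago.
Total = 377·(1/2)^(79.5/45.7) + 377·(1/2)^(53/45.7) + 377·(1/2)^(26.5/45.7)
      = 112.89 + 168.74 + 252.22 ≈ 533.86 mg.

534 mg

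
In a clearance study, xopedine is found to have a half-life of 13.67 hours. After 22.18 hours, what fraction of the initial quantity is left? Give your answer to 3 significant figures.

0.325

n = 22.18/13.67 ≈ 1.6225 half-lives.
Fraction remaining = (1/2)^1.6225 ≈ 0.32477.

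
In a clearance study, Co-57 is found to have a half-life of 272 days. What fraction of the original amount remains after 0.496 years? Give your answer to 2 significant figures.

0.63

0.496 years = 181.04 days.
n = 181.04/272 ≈ 0.66559 half-lives.
Fraction remaining = (1/2)^0.66559 ≈ 0.63043.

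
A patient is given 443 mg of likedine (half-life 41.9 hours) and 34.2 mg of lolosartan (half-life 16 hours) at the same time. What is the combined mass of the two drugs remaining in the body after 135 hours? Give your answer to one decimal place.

likedine: 443 × (1/2)^(135/41.9) = 443 × (1/2)^3.222 ≈ 47.479 mg.
lolosartan: 34.2 × (1/2)^(135/16) = 34.2 × (1/2)^8.4375 ≈ 0.098647 mg.
Total = 47.479 + 0.098647 ≈ 47.577 mg.

47.6 mg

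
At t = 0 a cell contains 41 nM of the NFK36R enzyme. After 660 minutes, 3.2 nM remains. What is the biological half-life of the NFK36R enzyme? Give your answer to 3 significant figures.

179 minutes

A/A₀ = 3.2/41 ≈ 0.078049.
n = log₂(12.812) ≈ 3.6795 half-lives elapsed in 660 minutes.
t½ = 660/3.6795 ≈ 179.37 minutes.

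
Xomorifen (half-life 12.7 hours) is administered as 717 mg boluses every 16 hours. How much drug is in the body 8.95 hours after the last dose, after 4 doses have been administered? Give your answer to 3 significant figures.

732 mg

The 4 doses were given 56.95, 40.95, 24.95, 8.95 hours ago.
Total = 717·(1/2)^(56.95/12.7) + 717·(1/2)^(40.95/12.7) + 717·(1/2)^(24.95/12.7) + 717·(1/2)^(8.95/12.7)
      = 32.035 + 76.714 + 183.71 + 439.92 ≈ 732.38 mg.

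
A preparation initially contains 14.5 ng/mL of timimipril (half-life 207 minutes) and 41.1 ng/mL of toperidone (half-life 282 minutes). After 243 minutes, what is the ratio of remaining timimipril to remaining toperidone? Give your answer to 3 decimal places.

0.284

timimipril: 14.5 × (1/2)^(243/207) = 14.5 × (1/2)^1.1739 ≈ 6.4267 ng/mL.
toperidone: 41.1 × (1/2)^(243/282) = 41.1 × (1/2)^0.8617 ≈ 22.617 ng/mL.
Ratio ≈ 6.4267 / 22.617 ≈ 0.28415.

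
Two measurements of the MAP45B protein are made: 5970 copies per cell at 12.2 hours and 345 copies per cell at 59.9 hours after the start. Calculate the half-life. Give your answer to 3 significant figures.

Over Δt = 59.9 − 12.2 = 47.7 hours, the level fell by a factor of 5970/345 ≈ 17.304.
n = log₂(17.304) ≈ 4.1131 half-lives, so t½ = 47.7/4.1131 ≈ 11.597 hours.

11.6 hours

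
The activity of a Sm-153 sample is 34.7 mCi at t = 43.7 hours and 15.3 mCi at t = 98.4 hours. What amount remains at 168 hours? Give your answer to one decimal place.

Over Δt = 98.4 − 43.7 = 54.7 hours, the level fell by a factor of 34.7/15.3 ≈ 2.268.
n = log₂(2.268) ≈ 1.1814 half-lives, so t½ = 54.7/1.1814 ≈ 46.301 hours.
From t = 98.4 to t = 168: 15.3 × (1/2)^((168−98.4)/46.301) ≈ 5.3973 mCi.

5.4 mCi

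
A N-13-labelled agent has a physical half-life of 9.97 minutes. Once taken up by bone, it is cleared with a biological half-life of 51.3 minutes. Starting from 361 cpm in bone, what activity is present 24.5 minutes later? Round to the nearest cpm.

47 cpm

1/t_eff = 1/t_phys + 1/t_biol = 1/9.97 + 1/51.3 = 0.11979 per minute.
t_eff = 9.97 × 51.3 / (9.97 + 51.3) ≈ 8.3477 minutes.
Remaining = 361 × (1/2)^(24.5/8.3477) = 361 × (1/2)^2.935 ≈ 47.206 cpm.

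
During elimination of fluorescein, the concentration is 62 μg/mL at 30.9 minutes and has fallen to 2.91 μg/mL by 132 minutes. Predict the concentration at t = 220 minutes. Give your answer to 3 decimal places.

0.203 μg/mL

Over Δt = 132 − 30.9 = 101.1 minutes, the level fell by a factor of 62/2.91 ≈ 21.306.
n = log₂(21.306) ≈ 4.4132 half-lives, so t½ = 101.1/4.4132 ≈ 22.909 minutes.
From t = 132 to t = 220: 2.91 × (1/2)^((220−132)/22.909) ≈ 0.20302 μg/mL.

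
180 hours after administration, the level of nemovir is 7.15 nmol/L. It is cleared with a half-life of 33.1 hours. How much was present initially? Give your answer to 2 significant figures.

310 nmol/L

Number of half-lives elapsed: n = 180/33.1 ≈ 5.4381.
A₀ = A × 2^n = 7.15 × 2^5.4381 = 7.15 × 43.353 ≈ 309.98 nmol/L.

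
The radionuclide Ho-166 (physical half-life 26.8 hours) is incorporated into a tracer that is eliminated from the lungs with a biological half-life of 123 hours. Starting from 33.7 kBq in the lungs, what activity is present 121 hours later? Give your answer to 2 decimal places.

0.75 kBq

1/t_eff = 1/t_phys + 1/t_biol = 1/26.8 + 1/123 = 0.045444 per hour.
t_eff = 26.8 × 123 / (26.8 + 123) ≈ 22.005 hours.
Remaining = 33.7 × (1/2)^(121/22.005) = 33.7 × (1/2)^5.4987 ≈ 0.74536 kBq.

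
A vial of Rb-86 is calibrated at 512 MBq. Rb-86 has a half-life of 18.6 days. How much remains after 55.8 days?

64 MBq

Elapsed time is 3 half-lives (55.8/18.6).
Each half-life halves the amount: 512 × (1/2)^3 = 512/8 = 64 MBq.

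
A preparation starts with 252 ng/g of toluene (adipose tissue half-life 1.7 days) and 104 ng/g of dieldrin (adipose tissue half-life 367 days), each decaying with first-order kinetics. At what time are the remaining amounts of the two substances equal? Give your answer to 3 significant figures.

2.18 days

Set 252·(1/2)^(t/1.7) = 104·(1/2)^(t/367).
Taking log₂: log₂(252/104) = t·(1/1.7 − 1/367).
log₂(2.4231) = 1.2768; 1/1.7 − 1/367 = 0.58551.
t = 1.2768 / 0.58551 ≈ 2.1807 days.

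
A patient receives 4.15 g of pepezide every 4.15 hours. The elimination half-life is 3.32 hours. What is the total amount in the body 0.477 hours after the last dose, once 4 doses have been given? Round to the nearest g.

6 g

The 4 doses were given 12.927, 8.777, 4.627, 0.477 hours ago.
Total = 4.15·(1/2)^(12.927/3.32) + 4.15·(1/2)^(8.777/3.32) + 4.15·(1/2)^(4.627/3.32) + 4.15·(1/2)^(0.477/3.32)
      = 0.27921 + 0.66408 + 1.5795 + 3.7566 ≈ 6.2794 g.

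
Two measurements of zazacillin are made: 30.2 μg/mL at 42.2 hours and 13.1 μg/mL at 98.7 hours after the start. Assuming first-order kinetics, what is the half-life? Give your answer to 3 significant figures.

Over Δt = 98.7 − 42.2 = 56.5 hours, the level fell by a factor of 30.2/13.1 ≈ 2.3053.
n = log₂(2.3053) ≈ 1.205 half-lives, so t½ = 56.5/1.205 ≈ 46.889 hours.

46.9 hours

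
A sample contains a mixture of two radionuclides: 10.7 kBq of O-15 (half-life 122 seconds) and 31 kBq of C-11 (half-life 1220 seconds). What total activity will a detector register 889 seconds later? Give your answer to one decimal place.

O-15: 10.7 × (1/2)^(889/122) = 10.7 × (1/2)^7.2869 ≈ 0.068519 kBq.
C-11: 31 × (1/2)^(889/1220) = 31 × (1/2)^0.72869 ≈ 18.707 kBq.
Total = 0.068519 + 18.707 ≈ 18.776 kBq.

18.8 kBq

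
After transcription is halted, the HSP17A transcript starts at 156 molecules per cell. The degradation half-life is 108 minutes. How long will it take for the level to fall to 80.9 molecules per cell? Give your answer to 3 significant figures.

Fraction remaining = 80.9/156 ≈ 0.51859.
n = log₂(156/80.9) = ln(1.9283)/ln 2 ≈ 0.94733 half-lives.
t = n × t½ = 0.94733 × 108 ≈ 102.31 minutes.

102 minutes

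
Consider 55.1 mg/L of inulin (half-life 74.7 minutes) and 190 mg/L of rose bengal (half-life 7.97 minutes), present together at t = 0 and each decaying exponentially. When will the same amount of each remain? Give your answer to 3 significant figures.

Set 55.1·(1/2)^(t/74.7) = 190·(1/2)^(t/7.97).
Taking log₂: log₂(55.1/190) = t·(1/74.7 − 1/7.97).
log₂(0.29) = -1.7859; 1/74.7 − 1/7.97 = -0.11208.
t = -1.7859 / -0.11208 ≈ 15.933 minutes.

15.9 minutes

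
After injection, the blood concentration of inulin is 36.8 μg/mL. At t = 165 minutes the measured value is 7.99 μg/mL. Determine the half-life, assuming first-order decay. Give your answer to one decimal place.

A/A₀ = 7.99/36.8 ≈ 0.21712.
n = log₂(4.6058) ≈ 2.2034 half-lives elapsed in 165 minutes.
t½ = 165/2.2034 ≈ 74.883 minutes.

74.9 minutes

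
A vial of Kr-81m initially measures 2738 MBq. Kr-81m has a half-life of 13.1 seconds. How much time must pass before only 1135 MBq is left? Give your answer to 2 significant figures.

17 seconds

Fraction remaining = 1135/2738 ≈ 0.41454.
n = log₂(2738/1135) = ln(2.4123)/ln 2 ≈ 1.2704 half-lives.
t = n × t½ = 1.2704 × 13.1 ≈ 16.643 seconds.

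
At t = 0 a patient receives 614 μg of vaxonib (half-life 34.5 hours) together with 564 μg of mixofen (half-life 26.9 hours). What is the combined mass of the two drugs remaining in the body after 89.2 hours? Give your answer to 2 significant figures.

160 μg

vaxonib: 614 × (1/2)^(89.2/34.5) = 614 × (1/2)^2.5855 ≈ 102.29 μg.
mixofen: 564 × (1/2)^(89.2/26.9) = 564 × (1/2)^3.316 ≈ 56.633 μg.
Total = 102.29 + 56.633 ≈ 158.93 μg.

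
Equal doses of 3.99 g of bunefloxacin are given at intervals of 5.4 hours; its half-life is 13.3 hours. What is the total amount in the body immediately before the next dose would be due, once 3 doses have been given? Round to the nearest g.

7 g

The 3 doses were given 16.2, 10.8, 5.4 hours ago.
Total = 3.99·(1/2)^(16.2/13.3) + 3.99·(1/2)^(10.8/13.3) + 3.99·(1/2)^(5.4/13.3)
      = 1.7152 + 2.2726 + 3.0113 ≈ 6.9991 g.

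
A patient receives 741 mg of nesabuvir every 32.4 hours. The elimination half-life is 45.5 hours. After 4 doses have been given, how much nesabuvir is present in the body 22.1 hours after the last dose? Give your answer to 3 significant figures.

The 4 doses were given 119.3, 86.9, 54.5, 22.1 hours ago.
Total = 741·(1/2)^(119.3/45.5) + 741·(1/2)^(86.9/45.5) + 741·(1/2)^(54.5/45.5) + 741·(1/2)^(22.1/45.5)
      = 120.37 + 197.19 + 323.03 + 529.18 ≈ 1169.8 mg.

1170 mg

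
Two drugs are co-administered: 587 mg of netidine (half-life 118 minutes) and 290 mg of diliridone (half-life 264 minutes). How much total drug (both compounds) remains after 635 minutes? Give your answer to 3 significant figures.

netidine: 587 × (1/2)^(635/118) = 587 × (1/2)^5.3814 ≈ 14.083 mg.
diliridone: 290 × (1/2)^(635/264) = 290 × (1/2)^2.4053 ≈ 54.743 mg.
Total = 14.083 + 54.743 ≈ 68.826 mg.

68.8 mg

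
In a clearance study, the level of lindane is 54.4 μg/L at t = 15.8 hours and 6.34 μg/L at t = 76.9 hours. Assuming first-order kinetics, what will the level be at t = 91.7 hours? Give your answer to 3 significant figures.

3.77 μg/L

Over Δt = 76.9 − 15.8 = 61.1 hours, the level fell by a factor of 54.4/6.34 ≈ 8.5804.
n = log₂(8.5804) ≈ 3.1011 half-lives, so t½ = 61.1/3.1011 ≈ 19.703 hours.
From t = 76.9 to t = 91.7: 6.34 × (1/2)^((91.7−76.9)/19.703) ≈ 3.7668 μg/L.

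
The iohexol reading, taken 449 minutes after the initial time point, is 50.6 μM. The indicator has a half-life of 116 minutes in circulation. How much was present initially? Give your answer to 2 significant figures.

Number of half-lives elapsed: n = 449/116 ≈ 3.8707.
A₀ = A × 2^n = 50.6 × 2^3.8707 = 50.6 × 14.628 ≈ 740.19 μM.

740 μM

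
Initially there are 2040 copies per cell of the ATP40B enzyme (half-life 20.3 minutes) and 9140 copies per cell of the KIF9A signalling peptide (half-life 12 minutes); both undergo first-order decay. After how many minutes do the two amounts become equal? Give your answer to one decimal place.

Set 2040·(1/2)^(t/20.3) = 9140·(1/2)^(t/12).
Taking log₂: log₂(2040/9140) = t·(1/20.3 − 1/12).
log₂(0.22319) = -2.1636; 1/20.3 − 1/12 = -0.034072.
t = -2.1636 / -0.034072 ≈ 63.501 minutes.

63.5 minutes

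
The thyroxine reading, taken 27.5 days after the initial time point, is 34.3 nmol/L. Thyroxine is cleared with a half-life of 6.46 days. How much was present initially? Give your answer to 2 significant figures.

Number of half-lives elapsed: n = 27.5/6.46 ≈ 4.257.
A₀ = A × 2^n = 34.3 × 2^4.257 = 34.3 × 19.119 ≈ 655.8 nmol/L.

660 nmol/L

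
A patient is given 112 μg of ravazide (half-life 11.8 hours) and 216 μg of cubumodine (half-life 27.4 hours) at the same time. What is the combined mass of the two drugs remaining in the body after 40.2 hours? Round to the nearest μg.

89 μg

ravazide: 112 × (1/2)^(40.2/11.8) = 112 × (1/2)^3.4068 ≈ 10.56 μg.
cubumodine: 216 × (1/2)^(40.2/27.4) = 216 × (1/2)^1.4672 ≈ 78.126 μg.
Total = 10.56 + 78.126 ≈ 88.686 μg.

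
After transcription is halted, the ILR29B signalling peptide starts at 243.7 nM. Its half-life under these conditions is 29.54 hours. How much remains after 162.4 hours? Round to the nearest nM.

5 nM

Number of half-lives: n = 162.4/29.54 ≈ 5.4976.
Remaining = 243.7 × (1/2)^5.4976 = 243.7 × 0.022133 ≈ 5.3939 nM.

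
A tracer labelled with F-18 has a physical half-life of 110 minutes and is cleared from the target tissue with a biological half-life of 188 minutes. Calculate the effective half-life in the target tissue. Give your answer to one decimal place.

1/t_eff = 1/t_phys + 1/t_biol = 1/110 + 1/188 = 0.01441 per minute.
t_eff = 110 × 188 / (110 + 188) ≈ 69.396 minutes.

69.4 minutes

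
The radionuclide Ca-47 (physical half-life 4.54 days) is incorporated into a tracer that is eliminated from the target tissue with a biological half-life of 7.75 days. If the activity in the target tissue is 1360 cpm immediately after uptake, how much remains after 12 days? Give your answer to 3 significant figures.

74.4 cpm

1/t_eff = 1/t_phys + 1/t_biol = 1/4.54 + 1/7.75 = 0.3493 per day.
t_eff = 4.54 × 7.75 / (4.54 + 7.75) ≈ 2.8629 days.
Remaining = 1360 × (1/2)^(12/2.8629) = 1360 × (1/2)^4.1916 ≈ 74.431 cpm.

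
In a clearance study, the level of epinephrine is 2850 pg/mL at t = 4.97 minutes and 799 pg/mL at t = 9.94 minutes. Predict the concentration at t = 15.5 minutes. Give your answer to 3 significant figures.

Over Δt = 9.94 − 4.97 = 4.97 minutes, the level fell by a factor of 2850/799 ≈ 3.567.
n = log₂(3.567) ≈ 1.8347 half-lives, so t½ = 4.97/1.8347 ≈ 2.7089 minutes.
From t = 9.94 to t = 15.5: 799 × (1/2)^((15.5−9.94)/2.7089) ≈ 192.61 pg/mL.

193 pg/mL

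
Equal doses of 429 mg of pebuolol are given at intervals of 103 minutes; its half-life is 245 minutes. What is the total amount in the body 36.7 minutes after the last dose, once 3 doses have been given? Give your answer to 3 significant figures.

The 3 doses were given 242.7, 139.7, 36.7 minutes ago.
Total = 429·(1/2)^(242.7/245) + 429·(1/2)^(139.7/245) + 429·(1/2)^(36.7/245)
      = 215.9 + 288.94 + 386.69 ≈ 891.53 mg.

892 mg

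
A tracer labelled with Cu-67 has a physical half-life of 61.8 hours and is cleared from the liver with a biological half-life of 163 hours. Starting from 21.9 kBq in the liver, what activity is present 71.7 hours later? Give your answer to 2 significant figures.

7.2 kBq

1/t_eff = 1/t_phys + 1/t_biol = 1/61.8 + 1/163 = 0.022316 per hour.
t_eff = 61.8 × 163 / (61.8 + 163) ≈ 44.81 hours.
Remaining = 21.9 × (1/2)^(71.7/44.81) = 21.9 × (1/2)^1.6001 ≈ 7.2239 kBq.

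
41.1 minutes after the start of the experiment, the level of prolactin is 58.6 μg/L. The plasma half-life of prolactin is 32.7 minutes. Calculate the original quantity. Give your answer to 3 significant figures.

Number of half-lives elapsed: n = 41.1/32.7 ≈ 1.2569.
A₀ = A × 2^n = 58.6 × 2^1.2569 = 58.6 × 2.3898 ≈ 140.04 μg/L.

140 μg/L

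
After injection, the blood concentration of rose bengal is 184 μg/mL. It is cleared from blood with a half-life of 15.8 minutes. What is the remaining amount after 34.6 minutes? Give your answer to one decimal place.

40.3 μg/mL

Number of half-lives: n = 34.6/15.8 ≈ 2.1899.
Remaining = 184 × (1/2)^2.1899 = 184 × 0.21917 ≈ 40.327 μg/mL.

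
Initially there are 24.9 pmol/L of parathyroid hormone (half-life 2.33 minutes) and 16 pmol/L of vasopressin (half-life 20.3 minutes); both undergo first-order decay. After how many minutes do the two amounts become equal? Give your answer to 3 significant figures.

1.68 minutes

Set 24.9·(1/2)^(t/2.33) = 16·(1/2)^(t/20.3).
Taking log₂: log₂(24.9/16) = t·(1/2.33 − 1/20.3).
log₂(1.5562) = 0.63807; 1/2.33 − 1/20.3 = 0.37992.
t = 0.63807 / 0.37992 ≈ 1.6795 minutes.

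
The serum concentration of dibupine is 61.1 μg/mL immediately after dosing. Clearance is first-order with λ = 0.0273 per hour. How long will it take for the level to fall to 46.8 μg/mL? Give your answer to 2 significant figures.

t½ = ln 2 / λ = 0.69315 / 0.0273 ≈ 25.39 hours.
Fraction remaining = 46.8/61.1 ≈ 0.76596.
n = log₂(61.1/46.8) = ln(1.3056)/ln 2 ≈ 0.38466 half-lives.
t = n × t½ = 0.38466 × 25.39 ≈ 9.7666 hours.

9.8 hours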